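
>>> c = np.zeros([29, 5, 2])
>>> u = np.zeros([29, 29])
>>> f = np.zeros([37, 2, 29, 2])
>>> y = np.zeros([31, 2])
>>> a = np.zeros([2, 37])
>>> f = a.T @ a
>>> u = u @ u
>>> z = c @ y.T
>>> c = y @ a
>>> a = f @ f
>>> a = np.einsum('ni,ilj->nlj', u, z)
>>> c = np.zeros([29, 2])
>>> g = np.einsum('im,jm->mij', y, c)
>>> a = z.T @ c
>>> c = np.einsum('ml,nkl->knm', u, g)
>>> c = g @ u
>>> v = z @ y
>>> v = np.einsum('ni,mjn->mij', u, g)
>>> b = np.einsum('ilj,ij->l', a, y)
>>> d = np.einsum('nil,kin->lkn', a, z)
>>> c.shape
(2, 31, 29)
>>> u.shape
(29, 29)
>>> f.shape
(37, 37)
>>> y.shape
(31, 2)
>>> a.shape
(31, 5, 2)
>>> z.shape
(29, 5, 31)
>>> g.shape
(2, 31, 29)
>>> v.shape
(2, 29, 31)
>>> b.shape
(5,)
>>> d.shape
(2, 29, 31)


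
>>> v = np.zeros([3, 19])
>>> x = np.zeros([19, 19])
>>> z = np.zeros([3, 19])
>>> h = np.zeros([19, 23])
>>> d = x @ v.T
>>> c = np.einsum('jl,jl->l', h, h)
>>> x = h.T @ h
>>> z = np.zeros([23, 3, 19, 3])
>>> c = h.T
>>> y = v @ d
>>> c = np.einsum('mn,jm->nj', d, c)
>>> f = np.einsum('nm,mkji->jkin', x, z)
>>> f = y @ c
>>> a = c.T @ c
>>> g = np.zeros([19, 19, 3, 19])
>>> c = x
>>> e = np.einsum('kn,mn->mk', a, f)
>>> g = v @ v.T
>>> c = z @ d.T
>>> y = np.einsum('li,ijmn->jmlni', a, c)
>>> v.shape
(3, 19)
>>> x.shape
(23, 23)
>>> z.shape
(23, 3, 19, 3)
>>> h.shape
(19, 23)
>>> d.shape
(19, 3)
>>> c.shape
(23, 3, 19, 19)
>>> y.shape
(3, 19, 23, 19, 23)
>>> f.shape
(3, 23)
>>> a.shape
(23, 23)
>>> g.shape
(3, 3)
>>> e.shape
(3, 23)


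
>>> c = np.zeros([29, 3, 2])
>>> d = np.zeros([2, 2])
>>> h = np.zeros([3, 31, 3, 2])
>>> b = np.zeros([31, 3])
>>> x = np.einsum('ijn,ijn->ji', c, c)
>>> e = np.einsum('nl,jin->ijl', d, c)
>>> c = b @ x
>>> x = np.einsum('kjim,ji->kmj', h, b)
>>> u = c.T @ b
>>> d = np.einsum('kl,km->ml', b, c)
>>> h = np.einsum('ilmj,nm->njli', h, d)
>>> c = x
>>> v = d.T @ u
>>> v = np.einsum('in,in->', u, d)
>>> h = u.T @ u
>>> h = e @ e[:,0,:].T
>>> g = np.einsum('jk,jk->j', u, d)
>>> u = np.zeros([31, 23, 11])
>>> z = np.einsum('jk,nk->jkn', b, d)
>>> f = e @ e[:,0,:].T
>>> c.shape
(3, 2, 31)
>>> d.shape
(29, 3)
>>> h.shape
(3, 29, 3)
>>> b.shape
(31, 3)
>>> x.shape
(3, 2, 31)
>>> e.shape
(3, 29, 2)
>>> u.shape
(31, 23, 11)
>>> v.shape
()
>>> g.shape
(29,)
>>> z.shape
(31, 3, 29)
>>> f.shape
(3, 29, 3)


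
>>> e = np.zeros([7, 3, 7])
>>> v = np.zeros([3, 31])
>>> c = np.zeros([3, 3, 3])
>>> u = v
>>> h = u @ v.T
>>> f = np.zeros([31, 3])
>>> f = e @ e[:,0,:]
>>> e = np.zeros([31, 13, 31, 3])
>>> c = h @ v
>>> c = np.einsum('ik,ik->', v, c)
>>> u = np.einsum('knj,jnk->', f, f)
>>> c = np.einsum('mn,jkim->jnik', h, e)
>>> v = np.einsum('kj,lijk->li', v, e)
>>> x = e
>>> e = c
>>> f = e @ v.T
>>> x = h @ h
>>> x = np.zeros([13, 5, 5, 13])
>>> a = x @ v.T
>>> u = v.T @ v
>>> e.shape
(31, 3, 31, 13)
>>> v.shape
(31, 13)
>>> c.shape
(31, 3, 31, 13)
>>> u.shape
(13, 13)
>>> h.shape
(3, 3)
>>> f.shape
(31, 3, 31, 31)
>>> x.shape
(13, 5, 5, 13)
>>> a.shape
(13, 5, 5, 31)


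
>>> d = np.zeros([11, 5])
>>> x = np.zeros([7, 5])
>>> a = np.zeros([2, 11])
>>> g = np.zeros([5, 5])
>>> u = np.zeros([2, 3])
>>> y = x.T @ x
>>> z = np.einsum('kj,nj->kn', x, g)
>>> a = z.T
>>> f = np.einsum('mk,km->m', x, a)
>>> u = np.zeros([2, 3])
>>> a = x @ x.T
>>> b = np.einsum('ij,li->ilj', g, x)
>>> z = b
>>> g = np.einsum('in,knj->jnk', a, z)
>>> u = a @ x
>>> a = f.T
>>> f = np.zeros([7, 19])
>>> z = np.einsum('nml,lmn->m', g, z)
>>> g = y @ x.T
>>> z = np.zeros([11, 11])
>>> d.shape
(11, 5)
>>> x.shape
(7, 5)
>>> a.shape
(7,)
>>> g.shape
(5, 7)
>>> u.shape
(7, 5)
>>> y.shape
(5, 5)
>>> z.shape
(11, 11)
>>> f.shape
(7, 19)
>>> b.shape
(5, 7, 5)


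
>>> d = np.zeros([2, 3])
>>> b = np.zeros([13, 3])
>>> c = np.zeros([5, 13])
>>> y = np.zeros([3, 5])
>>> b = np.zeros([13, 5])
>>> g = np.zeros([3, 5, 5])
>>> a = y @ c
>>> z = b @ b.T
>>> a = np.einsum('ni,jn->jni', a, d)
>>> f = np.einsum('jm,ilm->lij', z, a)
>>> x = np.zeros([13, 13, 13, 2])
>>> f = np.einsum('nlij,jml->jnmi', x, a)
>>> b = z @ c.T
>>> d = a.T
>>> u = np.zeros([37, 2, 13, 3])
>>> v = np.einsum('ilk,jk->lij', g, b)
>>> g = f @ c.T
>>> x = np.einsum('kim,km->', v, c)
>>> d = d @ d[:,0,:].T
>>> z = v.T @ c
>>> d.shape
(13, 3, 13)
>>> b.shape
(13, 5)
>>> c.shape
(5, 13)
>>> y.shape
(3, 5)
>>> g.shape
(2, 13, 3, 5)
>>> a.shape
(2, 3, 13)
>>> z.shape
(13, 3, 13)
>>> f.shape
(2, 13, 3, 13)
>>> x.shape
()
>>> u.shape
(37, 2, 13, 3)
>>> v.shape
(5, 3, 13)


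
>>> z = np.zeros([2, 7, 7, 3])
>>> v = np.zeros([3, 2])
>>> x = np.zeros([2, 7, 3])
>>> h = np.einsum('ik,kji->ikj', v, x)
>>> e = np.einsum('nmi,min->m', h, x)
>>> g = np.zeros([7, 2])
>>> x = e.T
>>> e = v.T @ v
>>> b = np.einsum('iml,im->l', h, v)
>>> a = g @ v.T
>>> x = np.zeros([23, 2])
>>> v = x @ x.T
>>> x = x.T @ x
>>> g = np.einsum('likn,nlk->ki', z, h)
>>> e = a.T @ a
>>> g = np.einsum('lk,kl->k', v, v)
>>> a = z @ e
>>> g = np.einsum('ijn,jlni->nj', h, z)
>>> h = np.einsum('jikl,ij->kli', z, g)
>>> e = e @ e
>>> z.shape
(2, 7, 7, 3)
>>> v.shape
(23, 23)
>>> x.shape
(2, 2)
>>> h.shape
(7, 3, 7)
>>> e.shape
(3, 3)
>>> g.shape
(7, 2)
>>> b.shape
(7,)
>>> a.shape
(2, 7, 7, 3)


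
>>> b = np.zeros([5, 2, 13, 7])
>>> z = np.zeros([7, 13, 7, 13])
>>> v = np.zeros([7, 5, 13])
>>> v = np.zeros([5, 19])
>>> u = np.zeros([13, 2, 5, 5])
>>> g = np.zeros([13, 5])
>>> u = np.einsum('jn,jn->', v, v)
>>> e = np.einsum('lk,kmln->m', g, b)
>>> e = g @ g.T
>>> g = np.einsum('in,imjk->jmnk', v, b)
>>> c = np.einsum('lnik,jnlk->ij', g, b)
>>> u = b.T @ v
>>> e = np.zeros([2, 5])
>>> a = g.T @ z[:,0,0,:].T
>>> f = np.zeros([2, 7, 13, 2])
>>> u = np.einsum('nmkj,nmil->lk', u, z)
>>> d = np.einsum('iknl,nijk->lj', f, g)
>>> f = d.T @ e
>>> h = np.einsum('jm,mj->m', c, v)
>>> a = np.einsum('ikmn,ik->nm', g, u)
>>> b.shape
(5, 2, 13, 7)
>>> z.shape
(7, 13, 7, 13)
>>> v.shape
(5, 19)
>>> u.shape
(13, 2)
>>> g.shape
(13, 2, 19, 7)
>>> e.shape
(2, 5)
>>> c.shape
(19, 5)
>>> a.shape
(7, 19)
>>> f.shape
(19, 5)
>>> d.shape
(2, 19)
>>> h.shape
(5,)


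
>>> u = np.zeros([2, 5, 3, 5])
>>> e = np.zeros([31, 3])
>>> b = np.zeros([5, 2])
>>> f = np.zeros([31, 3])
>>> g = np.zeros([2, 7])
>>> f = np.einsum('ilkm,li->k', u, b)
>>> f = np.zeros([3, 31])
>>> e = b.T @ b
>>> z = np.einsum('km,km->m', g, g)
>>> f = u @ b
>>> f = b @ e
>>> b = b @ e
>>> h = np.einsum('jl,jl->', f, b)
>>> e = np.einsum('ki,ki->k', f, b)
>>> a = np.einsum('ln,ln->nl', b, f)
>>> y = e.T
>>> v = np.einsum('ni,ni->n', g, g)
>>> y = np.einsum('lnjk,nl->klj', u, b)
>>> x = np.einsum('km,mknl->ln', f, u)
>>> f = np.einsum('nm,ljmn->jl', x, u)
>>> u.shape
(2, 5, 3, 5)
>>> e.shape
(5,)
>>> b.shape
(5, 2)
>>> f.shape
(5, 2)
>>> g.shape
(2, 7)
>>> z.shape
(7,)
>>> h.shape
()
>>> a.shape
(2, 5)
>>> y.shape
(5, 2, 3)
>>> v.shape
(2,)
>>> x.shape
(5, 3)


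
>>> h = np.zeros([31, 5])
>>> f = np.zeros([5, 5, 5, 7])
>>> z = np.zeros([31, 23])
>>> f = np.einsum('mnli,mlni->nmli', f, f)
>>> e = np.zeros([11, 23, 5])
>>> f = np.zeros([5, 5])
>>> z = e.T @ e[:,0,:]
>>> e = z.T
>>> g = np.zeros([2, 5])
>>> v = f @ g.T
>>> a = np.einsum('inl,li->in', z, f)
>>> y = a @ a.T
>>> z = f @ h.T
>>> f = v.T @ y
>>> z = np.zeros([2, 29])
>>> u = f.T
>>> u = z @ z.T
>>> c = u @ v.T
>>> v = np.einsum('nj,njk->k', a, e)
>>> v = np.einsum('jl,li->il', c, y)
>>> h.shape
(31, 5)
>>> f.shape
(2, 5)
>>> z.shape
(2, 29)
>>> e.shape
(5, 23, 5)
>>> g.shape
(2, 5)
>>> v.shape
(5, 5)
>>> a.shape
(5, 23)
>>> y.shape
(5, 5)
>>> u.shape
(2, 2)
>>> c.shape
(2, 5)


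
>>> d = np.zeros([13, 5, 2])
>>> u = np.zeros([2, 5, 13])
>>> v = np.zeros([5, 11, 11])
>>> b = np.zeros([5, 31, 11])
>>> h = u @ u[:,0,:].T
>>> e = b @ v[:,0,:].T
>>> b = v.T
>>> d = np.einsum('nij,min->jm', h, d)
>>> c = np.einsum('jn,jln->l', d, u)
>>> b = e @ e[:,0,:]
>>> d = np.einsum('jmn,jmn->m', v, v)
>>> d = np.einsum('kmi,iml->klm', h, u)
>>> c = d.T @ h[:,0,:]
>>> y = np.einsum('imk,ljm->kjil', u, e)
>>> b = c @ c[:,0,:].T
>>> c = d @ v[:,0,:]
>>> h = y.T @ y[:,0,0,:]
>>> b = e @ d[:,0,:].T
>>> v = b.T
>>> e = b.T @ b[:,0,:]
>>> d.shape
(2, 13, 5)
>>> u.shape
(2, 5, 13)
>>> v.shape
(2, 31, 5)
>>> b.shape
(5, 31, 2)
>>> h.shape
(5, 2, 31, 5)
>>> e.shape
(2, 31, 2)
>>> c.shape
(2, 13, 11)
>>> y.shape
(13, 31, 2, 5)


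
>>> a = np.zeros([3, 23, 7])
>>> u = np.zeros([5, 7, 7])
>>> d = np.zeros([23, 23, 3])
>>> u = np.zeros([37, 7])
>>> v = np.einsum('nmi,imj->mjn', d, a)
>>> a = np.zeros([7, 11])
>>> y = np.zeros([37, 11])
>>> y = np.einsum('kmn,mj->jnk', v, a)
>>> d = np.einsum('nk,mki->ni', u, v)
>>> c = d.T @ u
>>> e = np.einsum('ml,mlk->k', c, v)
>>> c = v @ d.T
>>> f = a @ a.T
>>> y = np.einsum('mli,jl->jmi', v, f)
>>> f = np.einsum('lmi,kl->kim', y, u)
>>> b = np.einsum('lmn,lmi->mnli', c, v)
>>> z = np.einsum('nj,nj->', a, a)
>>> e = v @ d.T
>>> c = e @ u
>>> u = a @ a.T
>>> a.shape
(7, 11)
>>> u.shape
(7, 7)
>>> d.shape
(37, 23)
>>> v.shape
(23, 7, 23)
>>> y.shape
(7, 23, 23)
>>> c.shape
(23, 7, 7)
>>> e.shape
(23, 7, 37)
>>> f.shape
(37, 23, 23)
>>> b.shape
(7, 37, 23, 23)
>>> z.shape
()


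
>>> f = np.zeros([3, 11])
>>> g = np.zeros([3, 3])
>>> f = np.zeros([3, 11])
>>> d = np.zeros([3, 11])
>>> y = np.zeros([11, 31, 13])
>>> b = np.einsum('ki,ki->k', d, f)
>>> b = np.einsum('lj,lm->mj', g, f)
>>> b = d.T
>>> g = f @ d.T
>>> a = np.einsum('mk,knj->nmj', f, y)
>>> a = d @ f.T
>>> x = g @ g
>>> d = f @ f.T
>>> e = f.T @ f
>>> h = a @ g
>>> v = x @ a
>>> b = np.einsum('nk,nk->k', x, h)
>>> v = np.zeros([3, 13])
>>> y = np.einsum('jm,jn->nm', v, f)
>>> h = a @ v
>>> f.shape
(3, 11)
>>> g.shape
(3, 3)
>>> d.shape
(3, 3)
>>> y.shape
(11, 13)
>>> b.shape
(3,)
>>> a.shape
(3, 3)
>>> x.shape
(3, 3)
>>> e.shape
(11, 11)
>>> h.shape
(3, 13)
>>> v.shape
(3, 13)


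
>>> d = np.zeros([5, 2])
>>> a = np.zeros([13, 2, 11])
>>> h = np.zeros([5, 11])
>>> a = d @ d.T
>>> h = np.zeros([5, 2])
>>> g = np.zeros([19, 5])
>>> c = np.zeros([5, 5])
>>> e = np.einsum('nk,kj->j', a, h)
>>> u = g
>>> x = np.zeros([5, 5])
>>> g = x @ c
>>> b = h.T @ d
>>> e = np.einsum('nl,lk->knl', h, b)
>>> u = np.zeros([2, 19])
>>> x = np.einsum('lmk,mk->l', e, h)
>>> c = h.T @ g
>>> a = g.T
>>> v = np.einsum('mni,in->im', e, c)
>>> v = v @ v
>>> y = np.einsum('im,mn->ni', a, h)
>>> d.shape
(5, 2)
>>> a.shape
(5, 5)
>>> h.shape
(5, 2)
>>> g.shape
(5, 5)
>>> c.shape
(2, 5)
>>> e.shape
(2, 5, 2)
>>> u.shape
(2, 19)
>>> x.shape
(2,)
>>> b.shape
(2, 2)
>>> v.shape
(2, 2)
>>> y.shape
(2, 5)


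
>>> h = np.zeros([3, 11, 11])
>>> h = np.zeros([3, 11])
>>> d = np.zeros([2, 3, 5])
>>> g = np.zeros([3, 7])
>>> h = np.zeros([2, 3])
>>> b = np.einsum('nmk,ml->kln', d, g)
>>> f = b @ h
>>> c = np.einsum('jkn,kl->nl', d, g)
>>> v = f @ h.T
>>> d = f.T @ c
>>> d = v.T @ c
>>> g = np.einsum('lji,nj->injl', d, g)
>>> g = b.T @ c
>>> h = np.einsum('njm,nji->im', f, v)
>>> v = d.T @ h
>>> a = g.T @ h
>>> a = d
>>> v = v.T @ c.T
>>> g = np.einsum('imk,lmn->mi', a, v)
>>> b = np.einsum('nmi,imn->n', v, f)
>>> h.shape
(2, 3)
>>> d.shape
(2, 7, 7)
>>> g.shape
(7, 2)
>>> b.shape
(3,)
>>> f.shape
(5, 7, 3)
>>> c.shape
(5, 7)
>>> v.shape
(3, 7, 5)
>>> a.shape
(2, 7, 7)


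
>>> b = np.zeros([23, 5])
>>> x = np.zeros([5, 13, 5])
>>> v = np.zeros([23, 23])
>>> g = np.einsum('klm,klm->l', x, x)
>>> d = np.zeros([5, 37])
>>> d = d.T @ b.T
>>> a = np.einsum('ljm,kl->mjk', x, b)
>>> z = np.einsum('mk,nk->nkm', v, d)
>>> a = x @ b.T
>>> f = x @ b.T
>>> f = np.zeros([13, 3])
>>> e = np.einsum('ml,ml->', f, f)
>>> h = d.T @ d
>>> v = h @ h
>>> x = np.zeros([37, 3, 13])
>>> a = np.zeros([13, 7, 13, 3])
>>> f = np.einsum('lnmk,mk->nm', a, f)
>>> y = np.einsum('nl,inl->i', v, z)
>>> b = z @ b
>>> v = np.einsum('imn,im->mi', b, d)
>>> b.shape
(37, 23, 5)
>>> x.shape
(37, 3, 13)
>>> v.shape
(23, 37)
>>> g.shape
(13,)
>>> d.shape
(37, 23)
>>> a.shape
(13, 7, 13, 3)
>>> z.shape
(37, 23, 23)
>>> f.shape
(7, 13)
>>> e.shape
()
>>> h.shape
(23, 23)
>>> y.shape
(37,)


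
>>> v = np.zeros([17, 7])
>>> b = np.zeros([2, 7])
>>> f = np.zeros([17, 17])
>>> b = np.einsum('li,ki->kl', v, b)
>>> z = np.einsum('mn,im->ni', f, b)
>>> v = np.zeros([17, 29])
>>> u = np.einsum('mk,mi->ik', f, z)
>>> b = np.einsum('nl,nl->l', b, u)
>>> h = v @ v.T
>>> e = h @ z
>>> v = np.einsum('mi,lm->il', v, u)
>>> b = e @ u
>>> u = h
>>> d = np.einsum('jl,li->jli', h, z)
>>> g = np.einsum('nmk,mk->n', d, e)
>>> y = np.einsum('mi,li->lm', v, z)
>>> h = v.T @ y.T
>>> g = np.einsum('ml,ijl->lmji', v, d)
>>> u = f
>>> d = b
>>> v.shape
(29, 2)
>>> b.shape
(17, 17)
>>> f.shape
(17, 17)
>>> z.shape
(17, 2)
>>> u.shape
(17, 17)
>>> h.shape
(2, 17)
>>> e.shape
(17, 2)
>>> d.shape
(17, 17)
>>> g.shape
(2, 29, 17, 17)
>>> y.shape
(17, 29)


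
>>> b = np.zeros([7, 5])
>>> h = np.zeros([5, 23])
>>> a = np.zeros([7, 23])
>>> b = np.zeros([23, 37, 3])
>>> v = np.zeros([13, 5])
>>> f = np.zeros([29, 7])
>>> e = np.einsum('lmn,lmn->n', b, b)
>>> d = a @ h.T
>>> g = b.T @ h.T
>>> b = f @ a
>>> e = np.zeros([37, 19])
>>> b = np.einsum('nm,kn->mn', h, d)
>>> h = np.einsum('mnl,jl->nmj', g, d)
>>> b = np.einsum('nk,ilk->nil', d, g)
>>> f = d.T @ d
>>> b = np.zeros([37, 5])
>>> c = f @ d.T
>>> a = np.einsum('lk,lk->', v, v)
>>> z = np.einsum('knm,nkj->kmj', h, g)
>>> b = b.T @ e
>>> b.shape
(5, 19)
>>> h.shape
(37, 3, 7)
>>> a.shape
()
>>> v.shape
(13, 5)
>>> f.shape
(5, 5)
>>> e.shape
(37, 19)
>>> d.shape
(7, 5)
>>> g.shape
(3, 37, 5)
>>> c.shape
(5, 7)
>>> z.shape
(37, 7, 5)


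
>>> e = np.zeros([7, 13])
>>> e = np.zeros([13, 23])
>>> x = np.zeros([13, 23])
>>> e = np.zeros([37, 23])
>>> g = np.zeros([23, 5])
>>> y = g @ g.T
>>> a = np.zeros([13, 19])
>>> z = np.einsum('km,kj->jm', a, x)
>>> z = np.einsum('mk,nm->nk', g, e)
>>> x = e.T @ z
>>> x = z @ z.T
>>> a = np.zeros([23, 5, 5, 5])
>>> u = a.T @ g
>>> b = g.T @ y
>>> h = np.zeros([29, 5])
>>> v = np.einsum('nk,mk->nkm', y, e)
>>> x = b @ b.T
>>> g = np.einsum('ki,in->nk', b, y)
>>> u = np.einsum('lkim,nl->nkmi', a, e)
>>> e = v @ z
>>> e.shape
(23, 23, 5)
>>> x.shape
(5, 5)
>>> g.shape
(23, 5)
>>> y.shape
(23, 23)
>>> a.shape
(23, 5, 5, 5)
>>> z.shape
(37, 5)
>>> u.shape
(37, 5, 5, 5)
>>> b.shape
(5, 23)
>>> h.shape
(29, 5)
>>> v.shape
(23, 23, 37)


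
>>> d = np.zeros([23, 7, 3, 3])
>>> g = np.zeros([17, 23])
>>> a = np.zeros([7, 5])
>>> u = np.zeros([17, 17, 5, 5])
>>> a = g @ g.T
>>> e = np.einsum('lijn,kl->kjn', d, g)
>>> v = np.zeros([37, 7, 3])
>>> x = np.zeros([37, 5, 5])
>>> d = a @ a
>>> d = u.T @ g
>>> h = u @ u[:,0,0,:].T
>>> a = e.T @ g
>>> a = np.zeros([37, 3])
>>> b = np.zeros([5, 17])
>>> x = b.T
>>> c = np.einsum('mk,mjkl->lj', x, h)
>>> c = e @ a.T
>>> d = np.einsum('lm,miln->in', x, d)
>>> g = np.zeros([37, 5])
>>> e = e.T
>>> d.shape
(5, 23)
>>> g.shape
(37, 5)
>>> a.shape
(37, 3)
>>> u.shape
(17, 17, 5, 5)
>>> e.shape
(3, 3, 17)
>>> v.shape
(37, 7, 3)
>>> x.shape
(17, 5)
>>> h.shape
(17, 17, 5, 17)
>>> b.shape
(5, 17)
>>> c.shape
(17, 3, 37)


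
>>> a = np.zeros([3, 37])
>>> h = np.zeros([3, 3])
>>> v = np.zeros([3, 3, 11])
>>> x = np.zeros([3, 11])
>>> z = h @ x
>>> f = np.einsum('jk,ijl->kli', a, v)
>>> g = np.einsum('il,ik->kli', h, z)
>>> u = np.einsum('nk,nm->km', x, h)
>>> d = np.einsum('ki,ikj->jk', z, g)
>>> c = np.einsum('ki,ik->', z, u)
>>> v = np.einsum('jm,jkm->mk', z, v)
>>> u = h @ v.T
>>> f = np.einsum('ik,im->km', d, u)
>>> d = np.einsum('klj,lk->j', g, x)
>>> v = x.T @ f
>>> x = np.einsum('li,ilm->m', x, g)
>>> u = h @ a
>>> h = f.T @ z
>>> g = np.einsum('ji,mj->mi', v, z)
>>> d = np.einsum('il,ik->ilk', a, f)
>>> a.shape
(3, 37)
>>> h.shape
(11, 11)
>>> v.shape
(11, 11)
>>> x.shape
(3,)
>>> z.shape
(3, 11)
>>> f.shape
(3, 11)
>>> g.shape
(3, 11)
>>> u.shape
(3, 37)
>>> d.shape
(3, 37, 11)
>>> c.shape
()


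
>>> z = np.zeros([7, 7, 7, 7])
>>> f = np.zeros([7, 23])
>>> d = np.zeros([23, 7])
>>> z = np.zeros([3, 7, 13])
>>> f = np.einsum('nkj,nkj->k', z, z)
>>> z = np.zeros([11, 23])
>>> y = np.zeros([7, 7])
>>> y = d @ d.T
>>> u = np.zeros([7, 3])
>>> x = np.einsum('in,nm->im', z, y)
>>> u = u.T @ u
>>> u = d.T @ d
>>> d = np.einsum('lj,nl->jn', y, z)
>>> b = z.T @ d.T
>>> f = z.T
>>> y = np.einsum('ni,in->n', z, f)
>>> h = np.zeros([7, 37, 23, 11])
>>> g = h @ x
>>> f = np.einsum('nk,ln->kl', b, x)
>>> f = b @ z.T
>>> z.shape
(11, 23)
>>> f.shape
(23, 11)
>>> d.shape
(23, 11)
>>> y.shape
(11,)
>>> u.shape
(7, 7)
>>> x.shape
(11, 23)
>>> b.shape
(23, 23)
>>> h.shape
(7, 37, 23, 11)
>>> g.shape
(7, 37, 23, 23)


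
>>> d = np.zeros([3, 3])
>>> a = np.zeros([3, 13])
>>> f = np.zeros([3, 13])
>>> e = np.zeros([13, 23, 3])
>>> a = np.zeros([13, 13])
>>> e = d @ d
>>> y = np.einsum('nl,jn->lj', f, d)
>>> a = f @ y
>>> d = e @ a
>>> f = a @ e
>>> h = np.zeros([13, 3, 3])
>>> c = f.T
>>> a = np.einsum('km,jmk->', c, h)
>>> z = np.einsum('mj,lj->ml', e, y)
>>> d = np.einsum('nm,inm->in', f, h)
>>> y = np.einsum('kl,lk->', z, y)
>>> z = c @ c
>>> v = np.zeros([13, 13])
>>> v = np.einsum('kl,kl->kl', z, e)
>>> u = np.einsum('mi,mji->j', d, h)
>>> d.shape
(13, 3)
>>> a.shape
()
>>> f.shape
(3, 3)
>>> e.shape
(3, 3)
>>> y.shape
()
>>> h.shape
(13, 3, 3)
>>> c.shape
(3, 3)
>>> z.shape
(3, 3)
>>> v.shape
(3, 3)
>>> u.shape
(3,)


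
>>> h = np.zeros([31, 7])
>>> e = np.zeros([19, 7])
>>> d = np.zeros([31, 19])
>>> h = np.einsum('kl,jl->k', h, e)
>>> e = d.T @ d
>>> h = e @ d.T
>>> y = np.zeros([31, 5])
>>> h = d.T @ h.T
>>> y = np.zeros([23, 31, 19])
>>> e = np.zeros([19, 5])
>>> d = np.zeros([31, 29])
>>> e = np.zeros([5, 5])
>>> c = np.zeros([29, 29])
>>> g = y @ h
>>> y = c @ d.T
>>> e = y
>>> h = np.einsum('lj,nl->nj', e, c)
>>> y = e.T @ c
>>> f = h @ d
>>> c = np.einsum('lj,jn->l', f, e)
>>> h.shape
(29, 31)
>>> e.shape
(29, 31)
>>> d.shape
(31, 29)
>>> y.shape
(31, 29)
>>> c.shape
(29,)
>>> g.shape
(23, 31, 19)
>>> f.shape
(29, 29)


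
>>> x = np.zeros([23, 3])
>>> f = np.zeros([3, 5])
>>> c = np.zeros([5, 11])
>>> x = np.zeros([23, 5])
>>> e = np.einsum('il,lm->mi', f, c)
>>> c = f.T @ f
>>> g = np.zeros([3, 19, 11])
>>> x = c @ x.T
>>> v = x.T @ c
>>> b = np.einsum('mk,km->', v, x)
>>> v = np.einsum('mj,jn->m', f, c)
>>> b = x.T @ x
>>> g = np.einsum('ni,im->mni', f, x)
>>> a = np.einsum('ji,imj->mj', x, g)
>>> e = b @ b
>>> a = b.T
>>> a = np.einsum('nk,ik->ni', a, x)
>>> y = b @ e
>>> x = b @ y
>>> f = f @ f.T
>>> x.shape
(23, 23)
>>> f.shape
(3, 3)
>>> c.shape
(5, 5)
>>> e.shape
(23, 23)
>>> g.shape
(23, 3, 5)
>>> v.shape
(3,)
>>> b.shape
(23, 23)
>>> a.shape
(23, 5)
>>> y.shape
(23, 23)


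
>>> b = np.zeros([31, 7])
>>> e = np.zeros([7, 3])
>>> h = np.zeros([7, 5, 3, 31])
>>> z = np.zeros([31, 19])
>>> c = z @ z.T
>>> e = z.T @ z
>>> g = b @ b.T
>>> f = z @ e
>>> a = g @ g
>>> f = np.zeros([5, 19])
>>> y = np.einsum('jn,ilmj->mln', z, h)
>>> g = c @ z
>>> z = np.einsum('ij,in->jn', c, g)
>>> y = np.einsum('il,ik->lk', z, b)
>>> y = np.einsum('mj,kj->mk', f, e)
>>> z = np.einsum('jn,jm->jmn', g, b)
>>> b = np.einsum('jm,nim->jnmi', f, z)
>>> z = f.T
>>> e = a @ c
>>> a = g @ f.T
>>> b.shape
(5, 31, 19, 7)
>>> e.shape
(31, 31)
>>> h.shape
(7, 5, 3, 31)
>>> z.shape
(19, 5)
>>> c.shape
(31, 31)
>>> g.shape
(31, 19)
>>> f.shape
(5, 19)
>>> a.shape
(31, 5)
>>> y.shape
(5, 19)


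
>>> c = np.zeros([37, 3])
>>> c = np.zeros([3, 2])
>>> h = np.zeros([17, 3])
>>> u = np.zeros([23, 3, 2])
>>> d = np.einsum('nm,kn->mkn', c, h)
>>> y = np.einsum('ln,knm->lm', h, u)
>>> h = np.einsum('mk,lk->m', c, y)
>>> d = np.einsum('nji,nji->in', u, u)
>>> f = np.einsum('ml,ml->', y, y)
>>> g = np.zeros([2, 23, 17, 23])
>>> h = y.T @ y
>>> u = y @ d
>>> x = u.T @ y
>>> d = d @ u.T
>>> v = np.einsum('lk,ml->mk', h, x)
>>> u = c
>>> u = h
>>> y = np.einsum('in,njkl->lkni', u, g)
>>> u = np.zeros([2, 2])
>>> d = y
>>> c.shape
(3, 2)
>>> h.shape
(2, 2)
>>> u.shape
(2, 2)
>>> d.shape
(23, 17, 2, 2)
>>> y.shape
(23, 17, 2, 2)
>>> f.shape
()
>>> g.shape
(2, 23, 17, 23)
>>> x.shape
(23, 2)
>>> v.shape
(23, 2)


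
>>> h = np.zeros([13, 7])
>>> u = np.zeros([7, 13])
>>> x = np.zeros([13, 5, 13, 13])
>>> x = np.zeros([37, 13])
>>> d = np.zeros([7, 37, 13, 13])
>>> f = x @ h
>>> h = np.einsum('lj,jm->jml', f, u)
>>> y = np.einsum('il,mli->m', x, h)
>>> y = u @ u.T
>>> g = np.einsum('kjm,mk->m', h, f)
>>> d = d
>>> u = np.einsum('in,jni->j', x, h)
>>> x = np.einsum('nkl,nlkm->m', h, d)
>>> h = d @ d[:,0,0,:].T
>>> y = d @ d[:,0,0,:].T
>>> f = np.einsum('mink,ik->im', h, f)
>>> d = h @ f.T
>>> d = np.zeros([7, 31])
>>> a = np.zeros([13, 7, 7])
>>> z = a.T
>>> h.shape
(7, 37, 13, 7)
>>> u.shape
(7,)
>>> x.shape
(13,)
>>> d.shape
(7, 31)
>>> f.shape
(37, 7)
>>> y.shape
(7, 37, 13, 7)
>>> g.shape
(37,)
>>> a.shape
(13, 7, 7)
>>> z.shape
(7, 7, 13)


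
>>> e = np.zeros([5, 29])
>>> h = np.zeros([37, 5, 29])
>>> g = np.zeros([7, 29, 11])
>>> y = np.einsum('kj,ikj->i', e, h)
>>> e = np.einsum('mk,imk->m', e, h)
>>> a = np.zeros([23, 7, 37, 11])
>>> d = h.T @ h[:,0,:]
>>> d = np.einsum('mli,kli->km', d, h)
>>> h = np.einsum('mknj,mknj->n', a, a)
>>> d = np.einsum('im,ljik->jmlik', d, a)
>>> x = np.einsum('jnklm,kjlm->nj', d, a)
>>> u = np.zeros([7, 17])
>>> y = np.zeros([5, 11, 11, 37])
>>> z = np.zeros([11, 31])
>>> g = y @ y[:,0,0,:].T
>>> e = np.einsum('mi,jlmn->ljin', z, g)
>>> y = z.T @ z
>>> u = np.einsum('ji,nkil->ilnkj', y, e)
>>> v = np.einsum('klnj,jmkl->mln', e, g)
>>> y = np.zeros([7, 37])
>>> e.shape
(11, 5, 31, 5)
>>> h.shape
(37,)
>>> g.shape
(5, 11, 11, 5)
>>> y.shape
(7, 37)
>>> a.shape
(23, 7, 37, 11)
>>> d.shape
(7, 29, 23, 37, 11)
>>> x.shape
(29, 7)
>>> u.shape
(31, 5, 11, 5, 31)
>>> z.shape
(11, 31)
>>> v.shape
(11, 5, 31)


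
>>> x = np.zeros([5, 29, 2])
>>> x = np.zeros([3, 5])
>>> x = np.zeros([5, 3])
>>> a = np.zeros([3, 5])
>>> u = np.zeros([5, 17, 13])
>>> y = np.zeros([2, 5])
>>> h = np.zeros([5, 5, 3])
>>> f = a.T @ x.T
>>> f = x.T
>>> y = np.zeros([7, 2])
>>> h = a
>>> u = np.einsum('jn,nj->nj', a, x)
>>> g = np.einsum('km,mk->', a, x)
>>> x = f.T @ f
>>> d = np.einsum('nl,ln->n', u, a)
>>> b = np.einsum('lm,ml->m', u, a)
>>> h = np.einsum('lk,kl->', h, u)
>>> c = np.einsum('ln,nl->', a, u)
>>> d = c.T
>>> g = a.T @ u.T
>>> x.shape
(5, 5)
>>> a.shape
(3, 5)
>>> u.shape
(5, 3)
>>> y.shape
(7, 2)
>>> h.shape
()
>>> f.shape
(3, 5)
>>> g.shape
(5, 5)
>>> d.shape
()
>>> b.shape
(3,)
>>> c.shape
()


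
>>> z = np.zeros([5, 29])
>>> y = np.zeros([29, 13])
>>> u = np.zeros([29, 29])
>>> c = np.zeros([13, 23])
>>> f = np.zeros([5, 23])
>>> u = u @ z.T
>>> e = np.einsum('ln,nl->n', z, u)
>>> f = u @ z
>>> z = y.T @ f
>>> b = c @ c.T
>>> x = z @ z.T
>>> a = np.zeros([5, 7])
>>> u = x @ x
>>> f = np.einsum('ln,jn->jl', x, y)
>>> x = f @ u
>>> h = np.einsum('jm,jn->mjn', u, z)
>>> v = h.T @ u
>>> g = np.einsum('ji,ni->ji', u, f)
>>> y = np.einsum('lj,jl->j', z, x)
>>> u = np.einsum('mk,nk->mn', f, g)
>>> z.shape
(13, 29)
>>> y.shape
(29,)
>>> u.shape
(29, 13)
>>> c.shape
(13, 23)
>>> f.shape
(29, 13)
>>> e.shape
(29,)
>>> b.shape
(13, 13)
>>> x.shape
(29, 13)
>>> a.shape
(5, 7)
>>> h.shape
(13, 13, 29)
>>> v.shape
(29, 13, 13)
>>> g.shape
(13, 13)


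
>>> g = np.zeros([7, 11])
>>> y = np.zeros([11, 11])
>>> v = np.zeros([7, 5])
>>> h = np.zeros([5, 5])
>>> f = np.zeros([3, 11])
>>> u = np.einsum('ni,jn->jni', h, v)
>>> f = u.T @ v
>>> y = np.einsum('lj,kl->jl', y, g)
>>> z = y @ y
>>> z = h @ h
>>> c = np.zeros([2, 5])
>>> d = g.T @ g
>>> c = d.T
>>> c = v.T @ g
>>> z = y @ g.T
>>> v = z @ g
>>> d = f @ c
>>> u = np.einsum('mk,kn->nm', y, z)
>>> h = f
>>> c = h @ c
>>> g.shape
(7, 11)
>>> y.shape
(11, 11)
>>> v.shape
(11, 11)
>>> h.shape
(5, 5, 5)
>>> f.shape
(5, 5, 5)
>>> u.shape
(7, 11)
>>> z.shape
(11, 7)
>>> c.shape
(5, 5, 11)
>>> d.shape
(5, 5, 11)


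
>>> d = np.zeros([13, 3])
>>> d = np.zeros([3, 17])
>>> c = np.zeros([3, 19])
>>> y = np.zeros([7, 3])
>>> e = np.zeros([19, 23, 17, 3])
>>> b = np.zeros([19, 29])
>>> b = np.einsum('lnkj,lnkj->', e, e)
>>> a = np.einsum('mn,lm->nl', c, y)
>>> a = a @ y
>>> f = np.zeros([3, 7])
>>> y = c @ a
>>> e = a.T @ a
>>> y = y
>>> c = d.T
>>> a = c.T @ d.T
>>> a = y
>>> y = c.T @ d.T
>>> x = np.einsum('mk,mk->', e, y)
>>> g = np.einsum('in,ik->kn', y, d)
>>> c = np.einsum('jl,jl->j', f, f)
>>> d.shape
(3, 17)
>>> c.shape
(3,)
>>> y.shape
(3, 3)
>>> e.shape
(3, 3)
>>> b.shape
()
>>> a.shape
(3, 3)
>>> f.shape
(3, 7)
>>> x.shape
()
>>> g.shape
(17, 3)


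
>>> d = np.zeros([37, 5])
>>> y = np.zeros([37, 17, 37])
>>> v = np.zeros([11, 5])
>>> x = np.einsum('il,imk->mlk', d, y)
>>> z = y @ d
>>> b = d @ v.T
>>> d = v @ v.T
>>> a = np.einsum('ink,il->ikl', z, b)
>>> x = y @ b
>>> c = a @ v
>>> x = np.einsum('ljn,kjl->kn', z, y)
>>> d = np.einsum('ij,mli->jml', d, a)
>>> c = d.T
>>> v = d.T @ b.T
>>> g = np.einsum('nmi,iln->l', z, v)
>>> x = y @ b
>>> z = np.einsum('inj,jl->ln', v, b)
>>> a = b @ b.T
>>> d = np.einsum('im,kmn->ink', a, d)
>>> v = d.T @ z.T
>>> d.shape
(37, 5, 11)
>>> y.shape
(37, 17, 37)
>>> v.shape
(11, 5, 11)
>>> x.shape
(37, 17, 11)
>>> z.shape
(11, 37)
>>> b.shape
(37, 11)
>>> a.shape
(37, 37)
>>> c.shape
(5, 37, 11)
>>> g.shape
(37,)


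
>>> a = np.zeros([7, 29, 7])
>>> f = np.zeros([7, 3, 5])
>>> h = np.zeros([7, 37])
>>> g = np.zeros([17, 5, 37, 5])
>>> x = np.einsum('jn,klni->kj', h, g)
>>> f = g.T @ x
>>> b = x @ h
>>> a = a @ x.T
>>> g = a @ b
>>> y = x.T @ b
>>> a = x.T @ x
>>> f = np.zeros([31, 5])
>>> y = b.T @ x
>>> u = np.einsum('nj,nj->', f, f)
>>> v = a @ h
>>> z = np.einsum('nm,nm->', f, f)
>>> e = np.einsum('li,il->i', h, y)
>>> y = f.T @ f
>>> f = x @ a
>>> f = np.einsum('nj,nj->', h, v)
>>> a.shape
(7, 7)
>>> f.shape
()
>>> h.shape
(7, 37)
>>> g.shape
(7, 29, 37)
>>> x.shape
(17, 7)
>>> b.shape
(17, 37)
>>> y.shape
(5, 5)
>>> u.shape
()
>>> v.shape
(7, 37)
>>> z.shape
()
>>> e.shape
(37,)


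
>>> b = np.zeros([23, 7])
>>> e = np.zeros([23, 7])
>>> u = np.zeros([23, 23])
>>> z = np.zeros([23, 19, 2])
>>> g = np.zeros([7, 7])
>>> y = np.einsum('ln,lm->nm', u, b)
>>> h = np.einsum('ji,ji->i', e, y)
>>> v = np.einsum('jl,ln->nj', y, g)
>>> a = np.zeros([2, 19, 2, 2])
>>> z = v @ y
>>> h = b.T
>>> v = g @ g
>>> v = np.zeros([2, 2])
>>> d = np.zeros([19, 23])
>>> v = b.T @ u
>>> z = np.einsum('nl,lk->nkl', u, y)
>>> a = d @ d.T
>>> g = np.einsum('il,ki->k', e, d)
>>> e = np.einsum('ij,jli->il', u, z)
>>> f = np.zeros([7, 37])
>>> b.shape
(23, 7)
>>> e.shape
(23, 7)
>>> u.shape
(23, 23)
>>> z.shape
(23, 7, 23)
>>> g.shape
(19,)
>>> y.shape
(23, 7)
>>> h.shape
(7, 23)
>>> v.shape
(7, 23)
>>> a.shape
(19, 19)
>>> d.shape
(19, 23)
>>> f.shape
(7, 37)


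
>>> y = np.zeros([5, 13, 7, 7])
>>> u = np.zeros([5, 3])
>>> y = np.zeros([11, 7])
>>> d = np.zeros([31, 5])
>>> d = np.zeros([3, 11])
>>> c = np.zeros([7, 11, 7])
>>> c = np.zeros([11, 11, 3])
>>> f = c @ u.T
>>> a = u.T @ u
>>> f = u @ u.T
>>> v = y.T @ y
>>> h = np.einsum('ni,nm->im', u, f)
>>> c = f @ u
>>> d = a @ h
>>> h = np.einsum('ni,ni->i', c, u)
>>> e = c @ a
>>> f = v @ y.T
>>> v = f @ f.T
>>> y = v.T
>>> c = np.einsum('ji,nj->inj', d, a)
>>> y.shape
(7, 7)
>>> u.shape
(5, 3)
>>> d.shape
(3, 5)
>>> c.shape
(5, 3, 3)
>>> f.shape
(7, 11)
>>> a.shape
(3, 3)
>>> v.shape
(7, 7)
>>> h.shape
(3,)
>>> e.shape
(5, 3)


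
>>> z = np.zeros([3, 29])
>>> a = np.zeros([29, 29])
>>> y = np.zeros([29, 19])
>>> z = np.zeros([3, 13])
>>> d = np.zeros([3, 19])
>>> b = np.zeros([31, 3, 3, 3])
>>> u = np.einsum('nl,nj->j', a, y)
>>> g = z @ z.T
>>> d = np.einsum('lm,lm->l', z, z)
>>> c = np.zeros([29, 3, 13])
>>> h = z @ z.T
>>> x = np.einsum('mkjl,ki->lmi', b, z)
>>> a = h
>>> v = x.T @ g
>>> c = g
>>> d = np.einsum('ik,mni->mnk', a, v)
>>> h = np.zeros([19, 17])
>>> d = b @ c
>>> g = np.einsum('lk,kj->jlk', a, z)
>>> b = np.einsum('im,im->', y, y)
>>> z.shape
(3, 13)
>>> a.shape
(3, 3)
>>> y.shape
(29, 19)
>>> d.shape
(31, 3, 3, 3)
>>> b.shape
()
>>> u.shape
(19,)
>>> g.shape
(13, 3, 3)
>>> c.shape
(3, 3)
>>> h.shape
(19, 17)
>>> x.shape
(3, 31, 13)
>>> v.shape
(13, 31, 3)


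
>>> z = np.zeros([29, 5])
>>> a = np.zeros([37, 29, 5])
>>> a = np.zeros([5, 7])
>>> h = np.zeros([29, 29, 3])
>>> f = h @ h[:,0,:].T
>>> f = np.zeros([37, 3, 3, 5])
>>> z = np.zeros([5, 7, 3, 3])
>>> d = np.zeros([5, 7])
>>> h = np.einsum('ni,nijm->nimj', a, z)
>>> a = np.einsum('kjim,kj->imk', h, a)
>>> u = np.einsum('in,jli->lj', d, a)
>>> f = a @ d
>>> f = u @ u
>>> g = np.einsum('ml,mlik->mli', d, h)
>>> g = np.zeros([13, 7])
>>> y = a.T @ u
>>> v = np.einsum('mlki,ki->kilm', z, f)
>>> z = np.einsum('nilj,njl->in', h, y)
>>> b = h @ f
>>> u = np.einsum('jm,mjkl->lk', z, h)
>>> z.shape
(7, 5)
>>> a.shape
(3, 3, 5)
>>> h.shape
(5, 7, 3, 3)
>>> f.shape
(3, 3)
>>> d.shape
(5, 7)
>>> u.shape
(3, 3)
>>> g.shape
(13, 7)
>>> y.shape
(5, 3, 3)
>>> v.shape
(3, 3, 7, 5)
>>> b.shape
(5, 7, 3, 3)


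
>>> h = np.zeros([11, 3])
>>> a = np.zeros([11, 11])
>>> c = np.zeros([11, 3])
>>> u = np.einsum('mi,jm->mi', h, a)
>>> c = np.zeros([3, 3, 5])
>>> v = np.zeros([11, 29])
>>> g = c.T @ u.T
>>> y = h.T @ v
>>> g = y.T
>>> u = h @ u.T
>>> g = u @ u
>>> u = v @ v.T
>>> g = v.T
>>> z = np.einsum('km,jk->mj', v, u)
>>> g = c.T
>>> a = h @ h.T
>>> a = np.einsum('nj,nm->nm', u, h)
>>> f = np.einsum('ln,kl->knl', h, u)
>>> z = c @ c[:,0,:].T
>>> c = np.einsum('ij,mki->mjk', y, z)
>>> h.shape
(11, 3)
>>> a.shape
(11, 3)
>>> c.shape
(3, 29, 3)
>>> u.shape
(11, 11)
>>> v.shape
(11, 29)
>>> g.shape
(5, 3, 3)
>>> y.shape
(3, 29)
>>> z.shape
(3, 3, 3)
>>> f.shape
(11, 3, 11)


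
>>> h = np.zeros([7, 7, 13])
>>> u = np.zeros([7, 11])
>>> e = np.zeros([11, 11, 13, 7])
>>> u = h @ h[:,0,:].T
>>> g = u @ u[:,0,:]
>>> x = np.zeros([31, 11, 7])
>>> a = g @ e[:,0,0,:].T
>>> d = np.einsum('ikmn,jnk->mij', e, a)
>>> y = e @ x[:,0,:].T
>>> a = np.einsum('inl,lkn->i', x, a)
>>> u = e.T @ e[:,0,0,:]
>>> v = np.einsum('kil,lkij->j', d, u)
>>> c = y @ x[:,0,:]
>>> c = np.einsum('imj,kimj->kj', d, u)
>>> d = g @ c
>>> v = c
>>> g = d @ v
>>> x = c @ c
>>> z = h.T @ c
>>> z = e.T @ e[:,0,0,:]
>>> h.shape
(7, 7, 13)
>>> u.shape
(7, 13, 11, 7)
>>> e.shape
(11, 11, 13, 7)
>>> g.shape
(7, 7, 7)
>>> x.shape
(7, 7)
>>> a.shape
(31,)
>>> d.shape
(7, 7, 7)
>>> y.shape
(11, 11, 13, 31)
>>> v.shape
(7, 7)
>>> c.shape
(7, 7)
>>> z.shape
(7, 13, 11, 7)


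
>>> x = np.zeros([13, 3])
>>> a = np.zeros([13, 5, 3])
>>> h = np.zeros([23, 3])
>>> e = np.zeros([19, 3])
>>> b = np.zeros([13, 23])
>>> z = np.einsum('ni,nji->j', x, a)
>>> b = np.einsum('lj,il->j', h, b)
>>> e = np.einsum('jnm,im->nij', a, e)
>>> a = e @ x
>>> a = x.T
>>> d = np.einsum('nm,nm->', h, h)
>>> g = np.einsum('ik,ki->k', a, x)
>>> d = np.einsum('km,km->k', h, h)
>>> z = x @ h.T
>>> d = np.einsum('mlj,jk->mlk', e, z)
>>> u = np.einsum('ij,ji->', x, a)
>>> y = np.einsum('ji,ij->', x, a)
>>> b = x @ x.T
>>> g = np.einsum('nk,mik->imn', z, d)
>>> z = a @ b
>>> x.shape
(13, 3)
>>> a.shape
(3, 13)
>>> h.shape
(23, 3)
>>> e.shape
(5, 19, 13)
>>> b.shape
(13, 13)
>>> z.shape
(3, 13)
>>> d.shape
(5, 19, 23)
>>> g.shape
(19, 5, 13)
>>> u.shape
()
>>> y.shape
()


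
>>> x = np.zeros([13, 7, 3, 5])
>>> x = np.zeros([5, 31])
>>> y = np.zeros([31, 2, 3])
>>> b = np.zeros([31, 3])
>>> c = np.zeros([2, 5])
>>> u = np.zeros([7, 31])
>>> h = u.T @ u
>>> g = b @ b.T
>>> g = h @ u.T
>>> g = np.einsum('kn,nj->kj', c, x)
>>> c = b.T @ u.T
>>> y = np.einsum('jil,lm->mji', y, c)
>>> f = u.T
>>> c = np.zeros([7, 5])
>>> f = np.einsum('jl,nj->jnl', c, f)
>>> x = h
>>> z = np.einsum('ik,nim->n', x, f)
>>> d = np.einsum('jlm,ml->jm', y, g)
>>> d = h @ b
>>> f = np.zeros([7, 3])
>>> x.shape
(31, 31)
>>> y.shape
(7, 31, 2)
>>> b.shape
(31, 3)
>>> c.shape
(7, 5)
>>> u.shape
(7, 31)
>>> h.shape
(31, 31)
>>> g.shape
(2, 31)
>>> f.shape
(7, 3)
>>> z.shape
(7,)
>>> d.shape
(31, 3)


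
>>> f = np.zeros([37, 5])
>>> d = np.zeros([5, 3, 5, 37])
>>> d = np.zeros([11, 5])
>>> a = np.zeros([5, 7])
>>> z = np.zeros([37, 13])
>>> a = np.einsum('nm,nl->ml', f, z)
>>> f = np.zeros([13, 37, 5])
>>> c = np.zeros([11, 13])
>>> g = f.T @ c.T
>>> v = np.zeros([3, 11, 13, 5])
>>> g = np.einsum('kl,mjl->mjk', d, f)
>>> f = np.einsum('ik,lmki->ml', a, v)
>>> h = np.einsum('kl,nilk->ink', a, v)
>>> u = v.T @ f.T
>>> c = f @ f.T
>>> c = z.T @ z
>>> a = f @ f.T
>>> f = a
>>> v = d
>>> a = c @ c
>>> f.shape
(11, 11)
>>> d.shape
(11, 5)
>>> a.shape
(13, 13)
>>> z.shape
(37, 13)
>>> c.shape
(13, 13)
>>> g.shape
(13, 37, 11)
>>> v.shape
(11, 5)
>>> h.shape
(11, 3, 5)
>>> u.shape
(5, 13, 11, 11)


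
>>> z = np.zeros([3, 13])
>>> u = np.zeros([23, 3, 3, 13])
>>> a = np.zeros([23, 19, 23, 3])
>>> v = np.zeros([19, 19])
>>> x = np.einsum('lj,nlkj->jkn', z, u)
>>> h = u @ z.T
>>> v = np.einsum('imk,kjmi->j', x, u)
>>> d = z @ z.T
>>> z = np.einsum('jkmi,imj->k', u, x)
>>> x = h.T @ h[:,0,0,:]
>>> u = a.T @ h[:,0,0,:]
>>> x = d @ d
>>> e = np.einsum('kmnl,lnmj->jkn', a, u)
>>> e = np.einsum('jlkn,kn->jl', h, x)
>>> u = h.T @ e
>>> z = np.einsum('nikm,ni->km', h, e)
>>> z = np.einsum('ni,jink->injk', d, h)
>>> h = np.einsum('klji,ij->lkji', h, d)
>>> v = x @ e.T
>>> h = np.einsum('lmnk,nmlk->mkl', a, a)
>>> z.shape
(3, 3, 23, 3)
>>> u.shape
(3, 3, 3, 3)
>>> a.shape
(23, 19, 23, 3)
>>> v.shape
(3, 23)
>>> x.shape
(3, 3)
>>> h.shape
(19, 3, 23)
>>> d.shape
(3, 3)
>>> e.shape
(23, 3)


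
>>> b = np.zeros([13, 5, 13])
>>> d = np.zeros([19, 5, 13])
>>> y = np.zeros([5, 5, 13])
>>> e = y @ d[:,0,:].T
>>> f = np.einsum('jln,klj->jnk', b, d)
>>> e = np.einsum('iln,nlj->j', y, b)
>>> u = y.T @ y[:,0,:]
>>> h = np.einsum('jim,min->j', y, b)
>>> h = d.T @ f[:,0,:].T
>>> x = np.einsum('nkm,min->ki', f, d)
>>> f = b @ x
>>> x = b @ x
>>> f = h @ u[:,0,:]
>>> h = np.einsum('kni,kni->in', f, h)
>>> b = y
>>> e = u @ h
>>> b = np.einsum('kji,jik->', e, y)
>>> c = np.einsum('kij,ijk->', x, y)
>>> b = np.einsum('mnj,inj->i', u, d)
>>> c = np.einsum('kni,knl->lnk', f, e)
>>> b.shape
(19,)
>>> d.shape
(19, 5, 13)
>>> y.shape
(5, 5, 13)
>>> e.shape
(13, 5, 5)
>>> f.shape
(13, 5, 13)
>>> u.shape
(13, 5, 13)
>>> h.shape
(13, 5)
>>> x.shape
(13, 5, 5)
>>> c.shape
(5, 5, 13)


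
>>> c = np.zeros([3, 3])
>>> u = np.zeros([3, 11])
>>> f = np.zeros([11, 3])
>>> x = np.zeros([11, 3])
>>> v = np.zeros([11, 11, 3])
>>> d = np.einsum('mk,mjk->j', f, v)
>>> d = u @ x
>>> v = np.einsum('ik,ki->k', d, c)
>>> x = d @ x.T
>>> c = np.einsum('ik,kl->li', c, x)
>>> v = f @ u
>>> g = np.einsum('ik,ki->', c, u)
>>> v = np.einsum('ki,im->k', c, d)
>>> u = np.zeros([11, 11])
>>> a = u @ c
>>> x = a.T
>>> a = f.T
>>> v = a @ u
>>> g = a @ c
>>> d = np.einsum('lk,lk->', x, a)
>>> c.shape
(11, 3)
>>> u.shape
(11, 11)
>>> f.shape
(11, 3)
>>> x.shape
(3, 11)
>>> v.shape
(3, 11)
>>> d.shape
()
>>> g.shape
(3, 3)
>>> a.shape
(3, 11)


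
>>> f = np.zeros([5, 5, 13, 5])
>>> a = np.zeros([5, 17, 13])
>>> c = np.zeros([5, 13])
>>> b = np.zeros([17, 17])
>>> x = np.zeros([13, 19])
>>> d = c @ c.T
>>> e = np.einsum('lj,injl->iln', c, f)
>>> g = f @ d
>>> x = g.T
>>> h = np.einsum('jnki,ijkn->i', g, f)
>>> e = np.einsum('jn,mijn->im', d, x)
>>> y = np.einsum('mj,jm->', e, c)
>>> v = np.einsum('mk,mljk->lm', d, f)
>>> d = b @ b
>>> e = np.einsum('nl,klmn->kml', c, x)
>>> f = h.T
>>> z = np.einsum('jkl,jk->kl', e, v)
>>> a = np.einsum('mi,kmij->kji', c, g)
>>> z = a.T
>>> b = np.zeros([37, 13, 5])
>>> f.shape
(5,)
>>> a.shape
(5, 5, 13)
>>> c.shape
(5, 13)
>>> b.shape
(37, 13, 5)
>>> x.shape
(5, 13, 5, 5)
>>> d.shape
(17, 17)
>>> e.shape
(5, 5, 13)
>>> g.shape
(5, 5, 13, 5)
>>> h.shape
(5,)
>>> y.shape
()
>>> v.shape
(5, 5)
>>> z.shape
(13, 5, 5)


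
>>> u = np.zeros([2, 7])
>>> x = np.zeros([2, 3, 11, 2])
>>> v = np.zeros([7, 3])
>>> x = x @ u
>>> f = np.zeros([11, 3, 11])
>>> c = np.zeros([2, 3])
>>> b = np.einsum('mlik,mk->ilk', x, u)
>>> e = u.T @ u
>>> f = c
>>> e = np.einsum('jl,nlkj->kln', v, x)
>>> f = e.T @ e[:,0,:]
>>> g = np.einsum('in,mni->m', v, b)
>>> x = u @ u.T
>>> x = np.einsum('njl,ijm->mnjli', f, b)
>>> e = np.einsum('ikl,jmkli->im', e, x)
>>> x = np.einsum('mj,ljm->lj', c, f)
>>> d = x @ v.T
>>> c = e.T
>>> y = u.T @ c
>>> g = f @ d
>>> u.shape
(2, 7)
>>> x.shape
(2, 3)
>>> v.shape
(7, 3)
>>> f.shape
(2, 3, 2)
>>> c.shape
(2, 11)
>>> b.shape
(11, 3, 7)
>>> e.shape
(11, 2)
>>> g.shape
(2, 3, 7)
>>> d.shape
(2, 7)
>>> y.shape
(7, 11)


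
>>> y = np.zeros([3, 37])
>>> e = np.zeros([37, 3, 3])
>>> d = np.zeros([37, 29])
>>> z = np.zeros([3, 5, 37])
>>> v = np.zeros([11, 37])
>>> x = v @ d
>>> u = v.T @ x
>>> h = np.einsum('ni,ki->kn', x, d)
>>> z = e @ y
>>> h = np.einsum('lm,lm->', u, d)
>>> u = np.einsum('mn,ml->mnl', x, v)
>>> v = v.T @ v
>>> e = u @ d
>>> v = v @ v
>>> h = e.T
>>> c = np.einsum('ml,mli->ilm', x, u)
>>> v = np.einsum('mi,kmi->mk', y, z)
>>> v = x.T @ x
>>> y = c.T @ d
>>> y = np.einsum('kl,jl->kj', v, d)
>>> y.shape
(29, 37)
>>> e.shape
(11, 29, 29)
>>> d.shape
(37, 29)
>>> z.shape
(37, 3, 37)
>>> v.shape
(29, 29)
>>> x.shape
(11, 29)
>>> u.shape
(11, 29, 37)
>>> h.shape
(29, 29, 11)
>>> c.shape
(37, 29, 11)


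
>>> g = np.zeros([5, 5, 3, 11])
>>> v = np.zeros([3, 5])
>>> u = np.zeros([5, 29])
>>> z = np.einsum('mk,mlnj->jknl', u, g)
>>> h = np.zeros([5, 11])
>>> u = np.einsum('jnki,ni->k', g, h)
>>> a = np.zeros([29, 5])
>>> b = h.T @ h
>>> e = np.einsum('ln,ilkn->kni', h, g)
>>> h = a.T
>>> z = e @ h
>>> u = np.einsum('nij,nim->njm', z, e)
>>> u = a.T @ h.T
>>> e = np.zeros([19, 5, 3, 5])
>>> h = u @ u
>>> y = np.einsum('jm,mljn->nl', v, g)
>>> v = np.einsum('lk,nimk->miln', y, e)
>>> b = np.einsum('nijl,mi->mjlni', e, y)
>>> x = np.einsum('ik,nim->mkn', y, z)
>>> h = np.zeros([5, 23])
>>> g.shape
(5, 5, 3, 11)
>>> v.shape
(3, 5, 11, 19)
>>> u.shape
(5, 5)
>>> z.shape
(3, 11, 29)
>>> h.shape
(5, 23)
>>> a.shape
(29, 5)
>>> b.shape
(11, 3, 5, 19, 5)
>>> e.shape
(19, 5, 3, 5)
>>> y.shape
(11, 5)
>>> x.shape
(29, 5, 3)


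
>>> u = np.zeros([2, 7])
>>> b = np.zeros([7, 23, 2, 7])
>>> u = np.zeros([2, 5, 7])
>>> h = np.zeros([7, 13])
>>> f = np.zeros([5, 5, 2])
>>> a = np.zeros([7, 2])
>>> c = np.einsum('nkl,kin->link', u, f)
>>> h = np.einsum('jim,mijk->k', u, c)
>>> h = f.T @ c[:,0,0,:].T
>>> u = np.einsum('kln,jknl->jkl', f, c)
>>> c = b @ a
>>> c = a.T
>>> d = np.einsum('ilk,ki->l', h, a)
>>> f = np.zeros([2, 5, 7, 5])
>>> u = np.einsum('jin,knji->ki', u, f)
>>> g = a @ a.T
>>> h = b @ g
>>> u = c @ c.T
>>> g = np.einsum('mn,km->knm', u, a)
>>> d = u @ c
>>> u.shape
(2, 2)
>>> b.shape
(7, 23, 2, 7)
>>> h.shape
(7, 23, 2, 7)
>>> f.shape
(2, 5, 7, 5)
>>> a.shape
(7, 2)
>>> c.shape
(2, 7)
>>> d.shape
(2, 7)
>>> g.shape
(7, 2, 2)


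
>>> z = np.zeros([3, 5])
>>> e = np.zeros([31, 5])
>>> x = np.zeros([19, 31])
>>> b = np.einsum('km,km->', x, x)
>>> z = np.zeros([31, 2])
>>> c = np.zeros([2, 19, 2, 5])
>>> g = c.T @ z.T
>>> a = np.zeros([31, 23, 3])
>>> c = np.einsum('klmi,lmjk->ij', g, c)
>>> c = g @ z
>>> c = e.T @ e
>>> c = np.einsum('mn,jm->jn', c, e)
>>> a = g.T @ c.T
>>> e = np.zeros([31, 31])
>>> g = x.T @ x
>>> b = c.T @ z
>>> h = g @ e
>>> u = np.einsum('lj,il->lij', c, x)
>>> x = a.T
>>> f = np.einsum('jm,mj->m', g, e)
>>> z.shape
(31, 2)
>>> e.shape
(31, 31)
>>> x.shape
(31, 2, 19, 31)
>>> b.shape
(5, 2)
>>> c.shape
(31, 5)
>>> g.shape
(31, 31)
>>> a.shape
(31, 19, 2, 31)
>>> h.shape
(31, 31)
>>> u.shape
(31, 19, 5)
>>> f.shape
(31,)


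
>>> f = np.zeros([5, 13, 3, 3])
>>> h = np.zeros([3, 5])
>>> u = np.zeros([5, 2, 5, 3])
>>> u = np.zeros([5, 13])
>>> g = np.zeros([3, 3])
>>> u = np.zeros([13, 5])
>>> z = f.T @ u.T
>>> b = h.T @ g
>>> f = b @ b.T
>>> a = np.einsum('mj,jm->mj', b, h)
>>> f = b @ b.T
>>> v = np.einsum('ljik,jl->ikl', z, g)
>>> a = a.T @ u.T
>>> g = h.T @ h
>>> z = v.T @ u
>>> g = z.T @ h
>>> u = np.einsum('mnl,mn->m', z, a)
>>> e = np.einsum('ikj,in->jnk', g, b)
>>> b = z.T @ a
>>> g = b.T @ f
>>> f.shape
(5, 5)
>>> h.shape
(3, 5)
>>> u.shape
(3,)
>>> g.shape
(13, 13, 5)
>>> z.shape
(3, 13, 5)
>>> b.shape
(5, 13, 13)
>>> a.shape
(3, 13)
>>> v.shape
(13, 13, 3)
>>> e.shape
(5, 3, 13)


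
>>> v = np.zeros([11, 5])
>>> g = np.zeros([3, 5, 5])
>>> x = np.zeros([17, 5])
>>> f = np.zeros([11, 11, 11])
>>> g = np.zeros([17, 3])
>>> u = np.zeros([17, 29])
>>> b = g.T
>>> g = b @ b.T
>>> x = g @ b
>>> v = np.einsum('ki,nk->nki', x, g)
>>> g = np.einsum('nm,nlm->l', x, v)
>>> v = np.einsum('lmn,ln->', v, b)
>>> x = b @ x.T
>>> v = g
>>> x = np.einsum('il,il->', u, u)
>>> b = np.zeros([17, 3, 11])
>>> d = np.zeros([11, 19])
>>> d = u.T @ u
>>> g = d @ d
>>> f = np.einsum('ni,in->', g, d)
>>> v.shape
(3,)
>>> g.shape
(29, 29)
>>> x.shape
()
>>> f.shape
()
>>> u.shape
(17, 29)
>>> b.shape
(17, 3, 11)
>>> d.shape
(29, 29)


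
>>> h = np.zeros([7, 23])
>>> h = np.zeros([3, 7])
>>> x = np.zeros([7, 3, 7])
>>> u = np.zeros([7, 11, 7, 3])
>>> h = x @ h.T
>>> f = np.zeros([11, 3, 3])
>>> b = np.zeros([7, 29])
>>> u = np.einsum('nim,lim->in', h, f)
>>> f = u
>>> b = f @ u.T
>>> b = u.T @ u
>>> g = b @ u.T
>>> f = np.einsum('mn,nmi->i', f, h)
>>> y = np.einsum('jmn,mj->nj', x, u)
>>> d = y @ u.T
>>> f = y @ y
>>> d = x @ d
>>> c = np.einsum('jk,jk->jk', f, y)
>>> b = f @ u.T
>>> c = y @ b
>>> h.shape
(7, 3, 3)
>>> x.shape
(7, 3, 7)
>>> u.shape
(3, 7)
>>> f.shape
(7, 7)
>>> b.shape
(7, 3)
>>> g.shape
(7, 3)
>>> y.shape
(7, 7)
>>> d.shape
(7, 3, 3)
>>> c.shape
(7, 3)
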